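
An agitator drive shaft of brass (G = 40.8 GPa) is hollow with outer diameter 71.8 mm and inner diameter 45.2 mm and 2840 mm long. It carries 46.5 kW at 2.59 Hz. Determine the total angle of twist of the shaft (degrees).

5.18°

ω = 2π·2.59 = 16.27 rad/s, so T = P/ω = 46.5×10³ / 16.27 = 2857 N·m.
J = π(d_o⁴ − d_i⁴)/32 = π(0.0718⁴ − 0.0452⁴)/32 = 2.199×10^-6 m⁴.
θ = T·L/(G·J) = 2857 × 2.84 / (40.8×10⁹ × 2.199×10^-6) = 0.09043 rad.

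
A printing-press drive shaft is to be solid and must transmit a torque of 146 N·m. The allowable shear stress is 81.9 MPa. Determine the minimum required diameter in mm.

20.9 mm

For a solid shaft τ_max = 16T/(πd³), so d = (16T/(π τ_allow))^(1/3) = (16·146.0/(π·8.19×10^7))^(1/3) = 0.02086 m.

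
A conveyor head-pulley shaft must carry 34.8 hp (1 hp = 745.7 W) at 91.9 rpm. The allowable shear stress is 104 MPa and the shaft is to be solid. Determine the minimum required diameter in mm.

50.9 mm

ω = 2π·91.9/60 = 9.624 rad/s, so T = P/ω = 34.8×745.7 / 9.624 = 2696 N·m.
For a solid shaft τ_max = 16T/(πd³), so d = (16T/(π τ_allow))^(1/3) = (16·2696/(π·1.04×10^8))^(1/3) = 0.05092 m.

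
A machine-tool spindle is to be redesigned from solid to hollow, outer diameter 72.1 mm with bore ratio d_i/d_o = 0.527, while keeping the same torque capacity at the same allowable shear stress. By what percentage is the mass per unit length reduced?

Equal τ_max and T ⇒ the solid shaft needs d_s³ = d_o³(1−k⁴), so d_s = 72.1·(1−0.527⁴)^(1/3) = 70.20 mm.
Area ratio A_h/A_s = d_o²(1−k²)/d_s² = (1−k²)/(1−k⁴)^(2/3) = 0.7620.
Mass saving = 1 − 0.7620 = 23.8 %.

23.8 %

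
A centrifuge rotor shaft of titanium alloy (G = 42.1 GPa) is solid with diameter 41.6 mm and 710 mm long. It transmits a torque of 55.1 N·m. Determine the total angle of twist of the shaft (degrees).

0.181°

J = πd⁴/32 = π(0.0416)⁴/32 = 2.940×10^-7 m⁴.
θ = T·L/(G·J) = 55.10 × 0.710 / (42.1×10⁹ × 2.940×10^-7) = 3.160×10^-3 rad.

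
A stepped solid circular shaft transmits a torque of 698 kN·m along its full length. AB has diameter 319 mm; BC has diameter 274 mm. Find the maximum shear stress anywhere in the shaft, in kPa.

Under the same torque, τ_max = 16T/(πd³) is largest where d is smallest — segment BC (d = 274 mm).
τ_max = 16·698000/(π·(0.274)³) = 1.728×10^8 Pa.

173000 kPa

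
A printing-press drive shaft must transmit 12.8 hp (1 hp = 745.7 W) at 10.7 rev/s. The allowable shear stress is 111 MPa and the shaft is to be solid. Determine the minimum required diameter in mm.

18.7 mm

ω = 2π·10.7 = 67.23 rad/s, so T = P/ω = 12.8×745.7 / 67.23 = 142.0 N·m.
For a solid shaft τ_max = 16T/(πd³), so d = (16T/(π τ_allow))^(1/3) = (16·142.0/(π·1.11×10^8))^(1/3) = 0.01868 m.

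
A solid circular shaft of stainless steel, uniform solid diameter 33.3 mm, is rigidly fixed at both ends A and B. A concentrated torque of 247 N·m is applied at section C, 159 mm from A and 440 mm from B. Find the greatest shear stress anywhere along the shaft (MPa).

25.0 MPa

With uniform GJ and both ends fixed, compatibility θ_AC = θ_CB gives T_A·a = T_B·b, together with T_A + T_B = T₀.
T_A = T₀·b/(a+b) = 247.0·440/599.0 = 181.4 N·m; T_B = 65.56 N·m.
τ in each portion: τ_AC = 2.50×10^7 Pa, τ_CB = 9.04×10^6 Pa; maximum is in AC.
τ_max = T_AC·r/J = 181.4·0.0166/1.21×10^-7 = 2.502×10^7 Pa.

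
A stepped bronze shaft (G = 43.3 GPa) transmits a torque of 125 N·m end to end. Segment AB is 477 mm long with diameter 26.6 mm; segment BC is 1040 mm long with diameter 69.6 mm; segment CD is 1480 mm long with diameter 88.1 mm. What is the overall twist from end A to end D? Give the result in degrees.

1.72°

J_AB = π(0.0266)⁴/32 = 4.92×10^-8 m⁴; J_BC = π(0.0696)⁴/32 = 2.30×10^-6 m⁴; J_CD = π(0.0881)⁴/32 = 5.91×10^-6 m⁴.
θ = (T/G)·Σ L_i/J_i = (125.0/43.3×10⁹)·(0.477/4.92×10^-8 + 1.04/2.30×10^-6 + 1.48/5.91×10^-6) = 0.03004 rad.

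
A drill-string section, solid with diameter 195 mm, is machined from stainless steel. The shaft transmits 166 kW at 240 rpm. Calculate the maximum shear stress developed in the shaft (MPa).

4.54 MPa

ω = 2π·240/60 = 25.13 rad/s, so T = P/ω = 166×10³ / 25.13 = 6605 N·m.
J = πd⁴/32 = π(0.195)⁴/32 = 1.420×10^-4 m⁴.
τ_max = T·r/J = 6605 × 0.0975 / 1.420×10^-4 = 4.537×10^6 Pa.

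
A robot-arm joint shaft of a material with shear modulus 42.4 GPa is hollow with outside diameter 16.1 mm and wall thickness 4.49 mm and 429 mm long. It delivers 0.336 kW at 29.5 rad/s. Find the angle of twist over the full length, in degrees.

ω = 29.5 rad/s, so T = P/ω = 0.336×10³ / 29.50 = 11.39 N·m.
J = π(d_o⁴ − d_i⁴)/32 = π(0.0161⁴ − 0.00712⁴)/32 = 6.344×10^-9 m⁴.
θ = T·L/(G·J) = 11.39 × 0.429 / (42.4×10⁹ × 6.344×10^-9) = 0.01817 rad.

1.04°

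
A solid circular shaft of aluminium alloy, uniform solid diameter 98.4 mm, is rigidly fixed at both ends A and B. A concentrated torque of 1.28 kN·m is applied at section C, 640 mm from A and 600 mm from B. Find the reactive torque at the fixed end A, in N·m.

619 N·m

With uniform GJ and both ends fixed, compatibility θ_AC = θ_CB gives T_A·a = T_B·b, together with T_A + T_B = T₀.
T_A = T₀·b/(a+b) = 1280·600/1240 = 619.4 N·m; T_B = 660.6 N·m.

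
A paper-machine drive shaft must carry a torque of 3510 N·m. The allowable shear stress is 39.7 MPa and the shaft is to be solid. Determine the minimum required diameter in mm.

76.6 mm

For a solid shaft τ_max = 16T/(πd³), so d = (16T/(π τ_allow))^(1/3) = (16·3510/(π·3.97×10^7))^(1/3) = 0.07665 m.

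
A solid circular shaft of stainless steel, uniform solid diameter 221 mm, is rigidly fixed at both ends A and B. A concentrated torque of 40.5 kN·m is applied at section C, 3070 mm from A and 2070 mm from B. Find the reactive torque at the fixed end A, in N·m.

With uniform GJ and both ends fixed, compatibility θ_AC = θ_CB gives T_A·a = T_B·b, together with T_A + T_B = T₀.
T_A = T₀·b/(a+b) = 40500·2070/5140 = 16310 N·m; T_B = 24190 N·m.

16300 N·m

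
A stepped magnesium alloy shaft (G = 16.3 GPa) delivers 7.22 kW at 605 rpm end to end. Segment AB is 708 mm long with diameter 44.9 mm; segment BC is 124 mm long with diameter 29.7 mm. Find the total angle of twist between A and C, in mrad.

23.8 mrad

ω = 2π·605/60 = 63.36 rad/s, so T = P/ω = 7.22×10³ / 63.36 = 114.0 N·m.
J_AB = π(0.0449)⁴/32 = 3.99×10^-7 m⁴; J_BC = π(0.0297)⁴/32 = 7.64×10^-8 m⁴.
θ = (T/G)·Σ L_i/J_i = (114.0/16.3×10⁹)·(0.708/3.99×10^-7 + 0.124/7.64×10^-8) = 0.02375 rad.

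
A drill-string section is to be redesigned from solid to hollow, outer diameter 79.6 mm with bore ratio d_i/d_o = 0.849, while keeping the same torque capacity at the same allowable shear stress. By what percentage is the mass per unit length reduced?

54.5 %

Equal τ_max and T ⇒ the solid shaft needs d_s³ = d_o³(1−k⁴), so d_s = 79.6·(1−0.849⁴)^(1/3) = 62.34 mm.
Area ratio A_h/A_s = d_o²(1−k²)/d_s² = (1−k²)/(1−k⁴)^(2/3) = 0.4551.
Mass saving = 1 − 0.4551 = 54.5 %.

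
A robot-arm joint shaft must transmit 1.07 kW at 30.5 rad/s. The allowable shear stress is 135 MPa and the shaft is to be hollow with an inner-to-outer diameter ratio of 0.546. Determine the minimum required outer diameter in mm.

ω = 30.5 rad/s, so T = P/ω = 1.07×10³ / 30.50 = 35.08 N·m.
For a hollow shaft with d_i/d_o = 0.546: τ_max = 16T/(π d_o³ (1−k⁴)), so d_o = [16T/(π τ_allow (1−k⁴))]^(1/3) = [16·35.08/(π·1.35×10^8·0.9111)]^(1/3) = 0.01133 m.

11.3 mm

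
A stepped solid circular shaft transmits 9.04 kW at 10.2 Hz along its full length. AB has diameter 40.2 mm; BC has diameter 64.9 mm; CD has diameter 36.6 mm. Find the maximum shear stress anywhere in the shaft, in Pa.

ω = 2π·10.2 = 64.09 rad/s, so T = P/ω = 9.04×10³ / 64.09 = 141.1 N·m.
Under the same torque, τ_max = 16T/(πd³) is largest where d is smallest — segment CD (d = 36.6 mm).
τ_max = 16·141.1/(π·(0.0366)³) = 1.465×10^7 Pa.

1.47e7 Pa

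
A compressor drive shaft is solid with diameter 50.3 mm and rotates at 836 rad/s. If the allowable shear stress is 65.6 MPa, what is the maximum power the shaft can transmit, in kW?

J = πd⁴/32 = π(0.0503)⁴/32 = 6.285×10^-7 m⁴.
T_max = τ_allow·J/r = 6.56×10^7 × 6.285×10^-7 / 0.0251 = 1639 N·m.
ω = 836 rad/s, so P_max = T_max·ω = 1.370×10^6 W.

1370 kW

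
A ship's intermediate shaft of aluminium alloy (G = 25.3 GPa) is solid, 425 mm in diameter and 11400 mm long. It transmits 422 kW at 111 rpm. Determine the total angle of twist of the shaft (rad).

0.00511 rad

ω = 2π·111/60 = 11.62 rad/s, so T = P/ω = 422×10³ / 11.62 = 36300 N·m.
J = πd⁴/32 = π(0.425)⁴/32 = 3.203×10^-3 m⁴.
θ = T·L/(G·J) = 36300 × 11.4 / (25.3×10⁹ × 3.203×10^-3) = 5.107×10^-3 rad.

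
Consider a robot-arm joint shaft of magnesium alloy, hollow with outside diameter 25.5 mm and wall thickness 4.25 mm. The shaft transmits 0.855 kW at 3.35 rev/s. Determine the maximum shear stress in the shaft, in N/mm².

ω = 2π·3.35 = 21.05 rad/s, so T = P/ω = 0.855×10³ / 21.05 = 40.62 N·m.
J = π(d_o⁴ − d_i⁴)/32 = π(0.0255⁴ − 0.0170⁴)/32 = 3.331×10^-8 m⁴.
τ_max = T·r/J = 40.62 × 0.0127 / 3.331×10^-8 = 1.555×10^7 Pa.

15.5 N/mm²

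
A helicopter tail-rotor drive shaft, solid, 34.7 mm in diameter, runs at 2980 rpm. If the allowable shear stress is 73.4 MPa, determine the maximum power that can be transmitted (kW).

J = πd⁴/32 = π(0.0347)⁴/32 = 1.423×10^-7 m⁴.
T_max = τ_allow·J/r = 7.34×10^7 × 1.423×10^-7 / 0.0174 = 602.2 N·m.
ω = 2π·2980/60 = 312.1 rad/s, so P_max = T_max·ω = 1.879×10^5 W.

188 kW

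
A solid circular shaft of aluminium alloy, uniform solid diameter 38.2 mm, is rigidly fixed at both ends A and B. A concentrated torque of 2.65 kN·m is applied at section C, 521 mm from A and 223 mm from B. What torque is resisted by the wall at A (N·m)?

794 N·m

With uniform GJ and both ends fixed, compatibility θ_AC = θ_CB gives T_A·a = T_B·b, together with T_A + T_B = T₀.
T_A = T₀·b/(a+b) = 2650·223/744.0 = 794.3 N·m; T_B = 1856 N·m.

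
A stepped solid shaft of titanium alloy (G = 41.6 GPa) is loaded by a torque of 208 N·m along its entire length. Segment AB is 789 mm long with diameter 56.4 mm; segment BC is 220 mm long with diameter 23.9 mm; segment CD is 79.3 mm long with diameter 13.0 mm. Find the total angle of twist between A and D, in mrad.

J_AB = π(0.0564)⁴/32 = 9.93×10^-7 m⁴; J_BC = π(0.0239)⁴/32 = 3.20×10^-8 m⁴; J_CD = π(0.0130)⁴/32 = 2.80×10^-9 m⁴.
θ = (T/G)·Σ L_i/J_i = (208.0/41.6×10⁹)·(0.789/9.93×10^-7 + 0.220/3.20×10^-8 + 0.0793/2.80×10^-9) = 0.1797 rad.

180 mrad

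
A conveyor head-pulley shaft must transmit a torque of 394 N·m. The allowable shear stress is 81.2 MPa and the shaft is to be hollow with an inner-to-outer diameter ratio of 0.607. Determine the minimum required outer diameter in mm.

30.6 mm

For a hollow shaft with d_i/d_o = 0.607: τ_max = 16T/(π d_o³ (1−k⁴)), so d_o = [16T/(π τ_allow (1−k⁴))]^(1/3) = [16·394.0/(π·8.12×10^7·0.8642)]^(1/3) = 0.03058 m.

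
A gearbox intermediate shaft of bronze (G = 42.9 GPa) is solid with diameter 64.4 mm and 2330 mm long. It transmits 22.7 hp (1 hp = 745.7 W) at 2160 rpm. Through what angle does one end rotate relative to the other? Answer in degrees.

0.138°

ω = 2π·2160/60 = 226.2 rad/s, so T = P/ω = 22.7×745.7 / 226.2 = 74.84 N·m.
J = πd⁴/32 = π(0.0644)⁴/32 = 1.689×10^-6 m⁴.
θ = T·L/(G·J) = 74.84 × 2.33 / (42.9×10⁹ × 1.689×10^-6) = 2.407×10^-3 rad.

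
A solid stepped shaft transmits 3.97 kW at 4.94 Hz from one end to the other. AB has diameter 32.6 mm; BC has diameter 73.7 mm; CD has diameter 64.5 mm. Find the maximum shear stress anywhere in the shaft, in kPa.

ω = 2π·4.94 = 31.04 rad/s, so T = P/ω = 3.97×10³ / 31.04 = 127.9 N·m.
Under the same torque, τ_max = 16T/(πd³) is largest where d is smallest — segment AB (d = 32.6 mm).
τ_max = 16·127.9/(π·(0.0326)³) = 1.880×10^7 Pa.

18800 kPa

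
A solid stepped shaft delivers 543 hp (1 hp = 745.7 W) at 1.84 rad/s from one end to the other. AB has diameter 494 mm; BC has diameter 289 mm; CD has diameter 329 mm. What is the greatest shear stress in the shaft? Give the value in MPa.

46.4 MPa

ω = 1.84 rad/s, so T = P/ω = 543×745.7 / 1.840 = 220100 N·m.
Under the same torque, τ_max = 16T/(πd³) is largest where d is smallest — segment BC (d = 289 mm).
τ_max = 16·220100/(π·(0.289)³) = 4.643×10^7 Pa.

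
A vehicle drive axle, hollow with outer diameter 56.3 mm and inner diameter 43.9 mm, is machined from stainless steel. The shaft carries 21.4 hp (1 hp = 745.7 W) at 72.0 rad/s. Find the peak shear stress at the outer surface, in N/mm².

10.0 N/mm²

ω = 72.0 rad/s, so T = P/ω = 21.4×745.7 / 72.00 = 221.6 N·m.
J = π(d_o⁴ − d_i⁴)/32 = π(0.0563⁴ − 0.0439⁴)/32 = 6.217×10^-7 m⁴.
τ_max = T·r/J = 221.6 × 0.0281 / 6.217×10^-7 = 1.004×10^7 Pa.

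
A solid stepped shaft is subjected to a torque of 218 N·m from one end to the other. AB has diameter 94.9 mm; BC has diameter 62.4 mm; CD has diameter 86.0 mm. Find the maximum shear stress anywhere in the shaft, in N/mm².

4.57 N/mm²

Under the same torque, τ_max = 16T/(πd³) is largest where d is smallest — segment BC (d = 62.4 mm).
τ_max = 16·218.0/(π·(0.0624)³) = 4.570×10^6 Pa.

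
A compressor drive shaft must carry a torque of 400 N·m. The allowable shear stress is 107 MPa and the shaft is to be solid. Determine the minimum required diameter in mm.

26.7 mm

For a solid shaft τ_max = 16T/(πd³), so d = (16T/(π τ_allow))^(1/3) = (16·400.0/(π·1.07×10^8))^(1/3) = 0.02670 m.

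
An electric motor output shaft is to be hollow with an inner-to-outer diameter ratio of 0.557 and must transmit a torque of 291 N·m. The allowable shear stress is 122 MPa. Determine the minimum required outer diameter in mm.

For a hollow shaft with d_i/d_o = 0.557: τ_max = 16T/(π d_o³ (1−k⁴)), so d_o = [16T/(π τ_allow (1−k⁴))]^(1/3) = [16·291.0/(π·1.22×10^8·0.9037)]^(1/3) = 0.02378 m.

23.8 mm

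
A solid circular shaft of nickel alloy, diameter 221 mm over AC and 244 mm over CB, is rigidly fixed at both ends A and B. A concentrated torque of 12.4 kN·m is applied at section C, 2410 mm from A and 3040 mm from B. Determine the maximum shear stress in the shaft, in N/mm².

2.69 N/mm²

Compatibility: T_A·a/J_AC = T_B·b/J_CB with T_A + T_B = T₀.
J_AC = 2.34×10^-4 m⁴, J_CB = 3.48×10^-4 m⁴, so T_A = T₀·(J_AC/a)/((J_AC/a)+(J_CB/b)) = 5693 N·m, T_B = 6707 N·m.
τ in each portion: τ_AC = 2.69×10^6 Pa, τ_CB = 2.35×10^6 Pa; maximum is in AC.
τ_max = T_AC·r/J = 5693·0.111/2.34×10^-4 = 2.686×10^6 Pa.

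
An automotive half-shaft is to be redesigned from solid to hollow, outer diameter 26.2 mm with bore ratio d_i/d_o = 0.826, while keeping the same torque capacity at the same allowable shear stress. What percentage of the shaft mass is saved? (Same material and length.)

Equal τ_max and T ⇒ the solid shaft needs d_s³ = d_o³(1−k⁴), so d_s = 26.2·(1−0.826⁴)^(1/3) = 21.26 mm.
Area ratio A_h/A_s = d_o²(1−k²)/d_s² = (1−k²)/(1−k⁴)^(2/3) = 0.4824.
Mass saving = 1 − 0.4824 = 51.8 %.

51.8 %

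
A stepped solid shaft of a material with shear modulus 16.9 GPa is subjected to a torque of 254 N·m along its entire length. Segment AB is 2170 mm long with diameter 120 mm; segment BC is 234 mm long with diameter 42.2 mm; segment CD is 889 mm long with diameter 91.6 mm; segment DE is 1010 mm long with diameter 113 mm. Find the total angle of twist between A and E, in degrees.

0.904°

J_AB = π(0.120)⁴/32 = 2.04×10^-5 m⁴; J_BC = π(0.0422)⁴/32 = 3.11×10^-7 m⁴; J_CD = π(0.0916)⁴/32 = 6.91×10^-6 m⁴; J_DE = π(0.113)⁴/32 = 1.60×10^-5 m⁴.
θ = (T/G)·Σ L_i/J_i = (254.0/16.9×10⁹)·(2.17/2.04×10^-5 + 0.234/3.11×10^-7 + 0.889/6.91×10^-6 + 1.01/1.60×10^-5) = 0.01578 rad.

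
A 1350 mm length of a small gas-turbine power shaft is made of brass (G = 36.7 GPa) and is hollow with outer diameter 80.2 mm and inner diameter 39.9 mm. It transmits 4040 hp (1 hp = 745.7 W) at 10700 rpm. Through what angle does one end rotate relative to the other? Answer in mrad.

25.9 mrad

ω = 2π·10700/60 = 1121 rad/s, so T = P/ω = 4040×745.7 / 1121 = 2689 N·m.
J = π(d_o⁴ − d_i⁴)/32 = π(0.0802⁴ − 0.0399⁴)/32 = 3.813×10^-6 m⁴.
θ = T·L/(G·J) = 2689 × 1.35 / (36.7×10⁹ × 3.813×10^-6) = 0.02594 rad.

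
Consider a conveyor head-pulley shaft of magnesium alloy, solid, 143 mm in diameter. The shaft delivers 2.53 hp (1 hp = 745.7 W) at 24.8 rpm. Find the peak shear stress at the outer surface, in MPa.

1.27 MPa

ω = 2π·24.8/60 = 2.597 rad/s, so T = P/ω = 2.53×745.7 / 2.597 = 726.4 N·m.
J = πd⁴/32 = π(0.143)⁴/32 = 4.105×10^-5 m⁴.
τ_max = T·r/J = 726.4 × 0.0715 / 4.105×10^-5 = 1.265×10^6 Pa.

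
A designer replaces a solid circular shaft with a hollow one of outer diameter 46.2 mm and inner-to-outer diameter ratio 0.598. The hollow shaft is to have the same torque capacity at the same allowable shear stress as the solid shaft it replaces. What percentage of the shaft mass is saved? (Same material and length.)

Equal τ_max and T ⇒ the solid shaft needs d_s³ = d_o³(1−k⁴), so d_s = 46.2·(1−0.598⁴)^(1/3) = 44.14 mm.
Area ratio A_h/A_s = d_o²(1−k²)/d_s² = (1−k²)/(1−k⁴)^(2/3) = 0.7038.
Mass saving = 1 − 0.7038 = 29.6 %.

29.6 %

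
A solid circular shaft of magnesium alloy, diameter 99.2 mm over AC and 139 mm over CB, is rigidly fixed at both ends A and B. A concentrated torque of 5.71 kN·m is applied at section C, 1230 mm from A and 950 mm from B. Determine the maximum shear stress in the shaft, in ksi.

1.31 ksi

Compatibility: T_A·a/J_AC = T_B·b/J_CB with T_A + T_B = T₀.
J_AC = 9.51×10^-6 m⁴, J_CB = 3.66×10^-5 m⁴, so T_A = T₀·(J_AC/a)/((J_AC/a)+(J_CB/b)) = 953.1 N·m, T_B = 4757 N·m.
τ in each portion: τ_AC = 4.97×10^6 Pa, τ_CB = 9.02×10^6 Pa; maximum is in CB.
τ_max = T_CB·r/J = 4757·0.0695/3.66×10^-5 = 9.021×10^6 Pa.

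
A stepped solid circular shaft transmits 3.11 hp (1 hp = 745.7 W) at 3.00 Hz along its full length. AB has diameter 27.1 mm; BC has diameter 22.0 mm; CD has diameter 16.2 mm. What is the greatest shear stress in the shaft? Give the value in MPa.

147 MPa

ω = 2π·3.00 = 18.85 rad/s, so T = P/ω = 3.11×745.7 / 18.85 = 123.0 N·m.
Under the same torque, τ_max = 16T/(πd³) is largest where d is smallest — segment CD (d = 16.2 mm).
τ_max = 16·123.0/(π·(0.0162)³) = 1.474×10^8 Pa.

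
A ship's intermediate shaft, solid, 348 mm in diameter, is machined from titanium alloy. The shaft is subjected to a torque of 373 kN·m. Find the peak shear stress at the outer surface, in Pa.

4.51e7 Pa

J = πd⁴/32 = π(0.348)⁴/32 = 1.440×10^-3 m⁴.
τ_max = T·r/J = 373000 × 0.174 / 1.440×10^-3 = 4.508×10^7 Pa.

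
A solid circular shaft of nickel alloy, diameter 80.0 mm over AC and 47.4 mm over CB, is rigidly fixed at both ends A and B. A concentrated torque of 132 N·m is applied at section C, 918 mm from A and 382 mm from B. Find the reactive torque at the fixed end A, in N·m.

Compatibility: T_A·a/J_AC = T_B·b/J_CB with T_A + T_B = T₀.
J_AC = 4.02×10^-6 m⁴, J_CB = 4.96×10^-7 m⁴, so T_A = T₀·(J_AC/a)/((J_AC/a)+(J_CB/b)) = 101.8 N·m, T_B = 30.16 N·m.

102 N·m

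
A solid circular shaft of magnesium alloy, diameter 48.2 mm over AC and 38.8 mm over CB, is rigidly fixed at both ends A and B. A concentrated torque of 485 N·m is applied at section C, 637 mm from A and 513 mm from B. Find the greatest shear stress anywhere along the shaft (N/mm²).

Compatibility: T_A·a/J_AC = T_B·b/J_CB with T_A + T_B = T₀.
J_AC = 5.30×10^-7 m⁴, J_CB = 2.22×10^-7 m⁴, so T_A = T₀·(J_AC/a)/((J_AC/a)+(J_CB/b)) = 318.8 N·m, T_B = 166.2 N·m.
τ in each portion: τ_AC = 1.45×10^7 Pa, τ_CB = 1.45×10^7 Pa; maximum is in AC.
τ_max = T_AC·r/J = 318.8·0.0241/5.30×10^-7 = 1.450×10^7 Pa.

14.5 N/mm²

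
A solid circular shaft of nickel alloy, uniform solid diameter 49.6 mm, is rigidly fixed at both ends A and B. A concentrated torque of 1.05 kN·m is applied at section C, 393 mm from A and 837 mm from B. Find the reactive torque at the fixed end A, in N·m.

With uniform GJ and both ends fixed, compatibility θ_AC = θ_CB gives T_A·a = T_B·b, together with T_A + T_B = T₀.
T_A = T₀·b/(a+b) = 1050·837/1230 = 714.5 N·m; T_B = 335.5 N·m.

715 N·m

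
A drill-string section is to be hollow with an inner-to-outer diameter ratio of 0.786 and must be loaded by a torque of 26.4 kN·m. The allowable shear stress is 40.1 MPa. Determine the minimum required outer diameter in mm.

176 mm

For a hollow shaft with d_i/d_o = 0.786: τ_max = 16T/(π d_o³ (1−k⁴)), so d_o = [16T/(π τ_allow (1−k⁴))]^(1/3) = [16·26400/(π·4.01×10^7·0.6183)]^(1/3) = 0.1757 m.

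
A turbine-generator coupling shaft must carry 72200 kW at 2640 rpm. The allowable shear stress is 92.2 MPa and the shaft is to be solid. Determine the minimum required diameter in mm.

ω = 2π·2640/60 = 276.5 rad/s, so T = P/ω = 72200×10³ / 276.5 = 261200 N·m.
For a solid shaft τ_max = 16T/(πd³), so d = (16T/(π τ_allow))^(1/3) = (16·261200/(π·9.22×10^7))^(1/3) = 0.2434 m.

243 mm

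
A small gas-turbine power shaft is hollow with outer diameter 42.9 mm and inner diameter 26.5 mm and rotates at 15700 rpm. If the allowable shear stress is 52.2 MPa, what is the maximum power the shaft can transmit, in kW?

1140 kW

J = π(d_o⁴ − d_i⁴)/32 = π(0.0429⁴ − 0.0265⁴)/32 = 2.841×10^-7 m⁴.
T_max = τ_allow·J/r = 5.22×10^7 × 2.841×10^-7 / 0.0215 = 691.4 N·m.
ω = 2π·15700/60 = 1644 rad/s, so P_max = T_max·ω = 1.137×10^6 W.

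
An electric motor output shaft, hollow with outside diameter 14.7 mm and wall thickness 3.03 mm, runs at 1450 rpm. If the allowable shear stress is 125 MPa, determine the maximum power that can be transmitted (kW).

J = π(d_o⁴ − d_i⁴)/32 = π(0.0147⁴ − 0.00864⁴)/32 = 4.037×10^-9 m⁴.
T_max = τ_allow·J/r = 1.25×10^8 × 4.037×10^-9 / 0.00735 = 68.66 N·m.
ω = 2π·1450/60 = 151.8 rad/s, so P_max = T_max·ω = 1.043×10^4 W.

10.4 kW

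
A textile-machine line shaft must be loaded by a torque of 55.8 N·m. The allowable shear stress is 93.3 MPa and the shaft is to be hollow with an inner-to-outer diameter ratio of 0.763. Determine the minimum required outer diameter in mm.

For a hollow shaft with d_i/d_o = 0.763: τ_max = 16T/(π d_o³ (1−k⁴)), so d_o = [16T/(π τ_allow (1−k⁴))]^(1/3) = [16·55.80/(π·9.33×10^7·0.6611)]^(1/3) = 0.01664 m.

16.6 mm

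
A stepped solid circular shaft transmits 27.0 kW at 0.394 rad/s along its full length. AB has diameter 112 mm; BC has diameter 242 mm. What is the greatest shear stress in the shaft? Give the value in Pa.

2.48e8 Pa

ω = 0.394 rad/s, so T = P/ω = 27.0×10³ / 0.3940 = 68530 N·m.
Under the same torque, τ_max = 16T/(πd³) is largest where d is smallest — segment AB (d = 112 mm).
τ_max = 16·68530/(π·(0.112)³) = 2.484×10^8 Pa.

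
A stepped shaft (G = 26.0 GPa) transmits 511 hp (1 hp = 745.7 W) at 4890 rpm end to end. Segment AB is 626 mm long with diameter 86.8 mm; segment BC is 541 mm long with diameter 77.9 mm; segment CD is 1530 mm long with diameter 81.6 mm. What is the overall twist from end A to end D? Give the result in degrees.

1.01°

ω = 2π·4890/60 = 512.1 rad/s, so T = P/ω = 511×745.7 / 512.1 = 744.1 N·m.
J_AB = π(0.0868)⁴/32 = 5.57×10^-6 m⁴; J_BC = π(0.0779)⁴/32 = 3.62×10^-6 m⁴; J_CD = π(0.0816)⁴/32 = 4.35×10^-6 m⁴.
θ = (T/G)·Σ L_i/J_i = (744.1/26.0×10⁹)·(0.626/5.57×10^-6 + 0.541/3.62×10^-6 + 1.53/4.35×10^-6) = 0.01756 rad.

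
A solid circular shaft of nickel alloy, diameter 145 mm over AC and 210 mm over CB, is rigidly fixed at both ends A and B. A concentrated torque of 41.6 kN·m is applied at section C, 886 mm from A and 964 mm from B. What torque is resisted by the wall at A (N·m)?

Compatibility: T_A·a/J_AC = T_B·b/J_CB with T_A + T_B = T₀.
J_AC = 4.34×10^-5 m⁴, J_CB = 1.91×10^-4 m⁴, so T_A = T₀·(J_AC/a)/((J_AC/a)+(J_CB/b)) = 8248 N·m, T_B = 33350 N·m.

8250 N·m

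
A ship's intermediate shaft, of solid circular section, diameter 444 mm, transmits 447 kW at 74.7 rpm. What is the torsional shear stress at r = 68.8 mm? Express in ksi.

ω = 2π·74.7/60 = 7.823 rad/s, so T = P/ω = 447×10³ / 7.823 = 57140 N·m.
J = πd⁴/32 = π(0.444)⁴/32 = 3.815×10^-3 m⁴.
Shear stress varies linearly with radius: τ = T·r/J = 57140 × 0.0688 / 3.815×10^-3 = 1.030×10^6 Pa.

0.149 ksi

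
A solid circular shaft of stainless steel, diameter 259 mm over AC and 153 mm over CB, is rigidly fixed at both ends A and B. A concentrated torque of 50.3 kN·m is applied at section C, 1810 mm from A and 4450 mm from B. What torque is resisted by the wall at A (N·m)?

Compatibility: T_A·a/J_AC = T_B·b/J_CB with T_A + T_B = T₀.
J_AC = 4.42×10^-4 m⁴, J_CB = 5.38×10^-5 m⁴, so T_A = T₀·(J_AC/a)/((J_AC/a)+(J_CB/b)) = 47930 N·m, T_B = 2374 N·m.

47900 N·m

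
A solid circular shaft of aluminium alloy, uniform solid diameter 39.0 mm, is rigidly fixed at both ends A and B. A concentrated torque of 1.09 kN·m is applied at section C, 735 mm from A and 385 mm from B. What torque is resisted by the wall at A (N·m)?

With uniform GJ and both ends fixed, compatibility θ_AC = θ_CB gives T_A·a = T_B·b, together with T_A + T_B = T₀.
T_A = T₀·b/(a+b) = 1090·385/1120 = 374.7 N·m; T_B = 715.3 N·m.

375 N·m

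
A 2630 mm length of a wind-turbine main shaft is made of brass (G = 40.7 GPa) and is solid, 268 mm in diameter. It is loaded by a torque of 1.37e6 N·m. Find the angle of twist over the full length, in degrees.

J = πd⁴/32 = π(0.268)⁴/32 = 5.065×10^-4 m⁴.
θ = T·L/(G·J) = 1.370e6 × 2.63 / (40.7×10⁹ × 5.065×10^-4) = 0.1748 rad.

10.0°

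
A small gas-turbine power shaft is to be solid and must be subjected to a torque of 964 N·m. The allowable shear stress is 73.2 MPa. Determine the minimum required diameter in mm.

40.6 mm

For a solid shaft τ_max = 16T/(πd³), so d = (16T/(π τ_allow))^(1/3) = (16·964.0/(π·7.32×10^7))^(1/3) = 0.04063 m.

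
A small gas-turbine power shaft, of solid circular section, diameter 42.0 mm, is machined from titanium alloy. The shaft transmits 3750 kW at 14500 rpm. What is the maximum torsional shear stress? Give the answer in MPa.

ω = 2π·14500/60 = 1518 rad/s, so T = P/ω = 3750×10³ / 1518 = 2470 N·m.
J = πd⁴/32 = π(0.0420)⁴/32 = 3.055×10^-7 m⁴.
τ_max = T·r/J = 2470 × 0.0210 / 3.055×10^-7 = 1.698×10^8 Pa.

170 MPa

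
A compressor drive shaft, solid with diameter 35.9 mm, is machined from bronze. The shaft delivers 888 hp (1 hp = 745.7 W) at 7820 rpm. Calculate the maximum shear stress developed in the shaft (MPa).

ω = 2π·7820/60 = 818.9 rad/s, so T = P/ω = 888×745.7 / 818.9 = 808.6 N·m.
J = πd⁴/32 = π(0.0359)⁴/32 = 1.631×10^-7 m⁴.
τ_max = T·r/J = 808.6 × 0.0180 / 1.631×10^-7 = 8.901×10^7 Pa.

89.0 MPa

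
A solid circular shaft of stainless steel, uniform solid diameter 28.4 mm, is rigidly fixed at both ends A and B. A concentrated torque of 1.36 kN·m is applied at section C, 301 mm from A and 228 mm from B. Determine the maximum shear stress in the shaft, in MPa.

172 MPa

With uniform GJ and both ends fixed, compatibility θ_AC = θ_CB gives T_A·a = T_B·b, together with T_A + T_B = T₀.
T_A = T₀·b/(a+b) = 1360·228/529.0 = 586.2 N·m; T_B = 773.8 N·m.
τ in each portion: τ_AC = 1.30×10^8 Pa, τ_CB = 1.72×10^8 Pa; maximum is in CB.
τ_max = T_CB·r/J = 773.8·0.0142/6.39×10^-8 = 1.721×10^8 Pa.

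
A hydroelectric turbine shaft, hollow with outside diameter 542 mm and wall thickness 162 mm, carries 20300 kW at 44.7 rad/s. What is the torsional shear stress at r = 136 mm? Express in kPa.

ω = 44.7 rad/s, so T = P/ω = 20300×10³ / 44.70 = 454100 N·m.
J = π(d_o⁴ − d_i⁴)/32 = π(0.542⁴ − 0.218⁴)/32 = 8.250×10^-3 m⁴.
Shear stress varies linearly with radius: τ = T·r/J = 454100 × 0.136 / 8.250×10^-3 = 7.486×10^6 Pa.

7490 kPa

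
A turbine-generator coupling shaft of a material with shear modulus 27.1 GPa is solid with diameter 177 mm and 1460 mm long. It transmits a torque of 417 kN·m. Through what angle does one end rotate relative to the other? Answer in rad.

J = πd⁴/32 = π(0.177)⁴/32 = 9.636×10^-5 m⁴.
θ = T·L/(G·J) = 417000 × 1.46 / (27.1×10⁹ × 9.636×10^-5) = 0.2331 rad.

0.233 rad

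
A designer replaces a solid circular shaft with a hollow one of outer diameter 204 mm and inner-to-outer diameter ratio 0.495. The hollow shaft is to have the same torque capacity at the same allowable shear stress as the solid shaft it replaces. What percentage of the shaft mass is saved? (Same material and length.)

21.3 %

Equal τ_max and T ⇒ the solid shaft needs d_s³ = d_o³(1−k⁴), so d_s = 204·(1−0.495⁴)^(1/3) = 199.8 mm.
Area ratio A_h/A_s = d_o²(1−k²)/d_s² = (1−k²)/(1−k⁴)^(2/3) = 0.7868.
Mass saving = 1 − 0.7868 = 21.3 %.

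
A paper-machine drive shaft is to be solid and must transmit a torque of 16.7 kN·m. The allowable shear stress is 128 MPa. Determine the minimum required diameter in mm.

87.3 mm

For a solid shaft τ_max = 16T/(πd³), so d = (16T/(π τ_allow))^(1/3) = (16·16700/(π·1.28×10^8))^(1/3) = 0.08726 m.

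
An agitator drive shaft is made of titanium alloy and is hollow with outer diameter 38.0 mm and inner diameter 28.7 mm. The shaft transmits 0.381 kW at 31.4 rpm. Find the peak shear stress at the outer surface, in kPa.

15900 kPa

ω = 2π·31.4/60 = 3.288 rad/s, so T = P/ω = 0.381×10³ / 3.288 = 115.9 N·m.
J = π(d_o⁴ − d_i⁴)/32 = π(0.0380⁴ − 0.0287⁴)/32 = 1.381×10^-7 m⁴.
τ_max = T·r/J = 115.9 × 0.0190 / 1.381×10^-7 = 1.594×10^7 Pa.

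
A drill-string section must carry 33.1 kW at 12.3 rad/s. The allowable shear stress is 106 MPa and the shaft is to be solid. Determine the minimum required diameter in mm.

50.6 mm

ω = 12.3 rad/s, so T = P/ω = 33.1×10³ / 12.30 = 2691 N·m.
For a solid shaft τ_max = 16T/(πd³), so d = (16T/(π τ_allow))^(1/3) = (16·2691/(π·1.06×10^8))^(1/3) = 0.05057 m.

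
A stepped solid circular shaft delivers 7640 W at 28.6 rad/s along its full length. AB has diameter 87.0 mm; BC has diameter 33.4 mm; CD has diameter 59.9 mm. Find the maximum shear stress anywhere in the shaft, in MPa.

ω = 28.6 rad/s, so T = P/ω = 7640 / 28.60 = 267.1 N·m.
Under the same torque, τ_max = 16T/(πd³) is largest where d is smallest — segment BC (d = 33.4 mm).
τ_max = 16·267.1/(π·(0.0334)³) = 3.651×10^7 Pa.

36.5 MPa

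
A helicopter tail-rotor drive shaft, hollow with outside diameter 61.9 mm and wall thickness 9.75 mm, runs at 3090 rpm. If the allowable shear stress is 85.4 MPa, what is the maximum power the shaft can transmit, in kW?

J = π(d_o⁴ − d_i⁴)/32 = π(0.0619⁴ − 0.0424⁴)/32 = 1.124×10^-6 m⁴.
T_max = τ_allow·J/r = 8.54×10^7 × 1.124×10^-6 / 0.0309 = 3102 N·m.
ω = 2π·3090/60 = 323.6 rad/s, so P_max = T_max·ω = 1.004×10^6 W.

1000 kW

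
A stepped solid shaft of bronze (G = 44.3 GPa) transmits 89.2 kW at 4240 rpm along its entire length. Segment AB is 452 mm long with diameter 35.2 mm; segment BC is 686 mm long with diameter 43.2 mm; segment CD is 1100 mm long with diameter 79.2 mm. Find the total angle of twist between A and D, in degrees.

ω = 2π·4240/60 = 444.0 rad/s, so T = P/ω = 89.2×10³ / 444.0 = 200.9 N·m.
J_AB = π(0.0352)⁴/32 = 1.51×10^-7 m⁴; J_BC = π(0.0432)⁴/32 = 3.42×10^-7 m⁴; J_CD = π(0.0792)⁴/32 = 3.86×10^-6 m⁴.
θ = (T/G)·Σ L_i/J_i = (200.9/44.3×10⁹)·(0.452/1.51×10^-7 + 0.686/3.42×10^-7 + 1.10/3.86×10^-6) = 0.02399 rad.

1.37°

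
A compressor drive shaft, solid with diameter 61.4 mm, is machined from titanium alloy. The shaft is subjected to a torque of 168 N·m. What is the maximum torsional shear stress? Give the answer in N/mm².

J = πd⁴/32 = π(0.0614)⁴/32 = 1.395×10^-6 m⁴.
τ_max = T·r/J = 168.0 × 0.0307 / 1.395×10^-6 = 3.696×10^6 Pa.

3.70 N/mm²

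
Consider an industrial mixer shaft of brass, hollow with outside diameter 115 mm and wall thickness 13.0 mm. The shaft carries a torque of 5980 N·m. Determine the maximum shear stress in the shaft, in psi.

J = π(d_o⁴ − d_i⁴)/32 = π(0.115⁴ − 0.0890⁴)/32 = 1.101×10^-5 m⁴.
τ_max = T·r/J = 5980 × 0.0575 / 1.101×10^-5 = 3.123×10^7 Pa.

4530 psi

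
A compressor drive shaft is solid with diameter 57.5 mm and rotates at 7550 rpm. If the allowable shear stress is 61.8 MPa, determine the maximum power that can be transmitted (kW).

J = πd⁴/32 = π(0.0575)⁴/32 = 1.073×10^-6 m⁴.
T_max = τ_allow·J/r = 6.18×10^7 × 1.073×10^-6 / 0.0288 = 2307 N·m.
ω = 2π·7550/60 = 790.6 rad/s, so P_max = T_max·ω = 1.824×10^6 W.

1820 kW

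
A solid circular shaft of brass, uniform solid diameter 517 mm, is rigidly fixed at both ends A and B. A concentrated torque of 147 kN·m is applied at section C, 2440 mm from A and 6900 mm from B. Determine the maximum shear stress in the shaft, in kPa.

With uniform GJ and both ends fixed, compatibility θ_AC = θ_CB gives T_A·a = T_B·b, together with T_A + T_B = T₀.
T_A = T₀·b/(a+b) = 147000·6900/9340 = 108600 N·m; T_B = 38400 N·m.
τ in each portion: τ_AC = 4.00×10^6 Pa, τ_CB = 1.42×10^6 Pa; maximum is in AC.
τ_max = T_AC·r/J = 108600·0.259/7.01×10^-3 = 4.002×10^6 Pa.

4000 kPa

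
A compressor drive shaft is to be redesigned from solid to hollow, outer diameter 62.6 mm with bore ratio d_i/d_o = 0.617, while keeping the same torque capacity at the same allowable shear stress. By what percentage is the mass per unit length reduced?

Equal τ_max and T ⇒ the solid shaft needs d_s³ = d_o³(1−k⁴), so d_s = 62.6·(1−0.617⁴)^(1/3) = 59.42 mm.
Area ratio A_h/A_s = d_o²(1−k²)/d_s² = (1−k²)/(1−k⁴)^(2/3) = 0.6874.
Mass saving = 1 − 0.6874 = 31.3 %.

31.3 %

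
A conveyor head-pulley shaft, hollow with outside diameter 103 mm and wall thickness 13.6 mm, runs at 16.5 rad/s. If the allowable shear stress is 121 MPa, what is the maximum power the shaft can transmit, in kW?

J = π(d_o⁴ − d_i⁴)/32 = π(0.103⁴ − 0.0758⁴)/32 = 7.809×10^-6 m⁴.
T_max = τ_allow·J/r = 1.21×10^8 × 7.809×10^-6 / 0.0515 = 18350 N·m.
ω = 16.5 rad/s, so P_max = T_max·ω = 3.027×10^5 W.

303 kW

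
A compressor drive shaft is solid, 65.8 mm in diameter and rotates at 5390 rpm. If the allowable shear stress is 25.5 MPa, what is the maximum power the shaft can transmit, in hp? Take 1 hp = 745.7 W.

J = πd⁴/32 = π(0.0658)⁴/32 = 1.840×10^-6 m⁴.
T_max = τ_allow·J/r = 2.55×10^7 × 1.840×10^-6 / 0.0329 = 1426 N·m.
ω = 2π·5390/60 = 564.4 rad/s, so P_max = T_max·ω = 8.051×10^5 W.

1080 hp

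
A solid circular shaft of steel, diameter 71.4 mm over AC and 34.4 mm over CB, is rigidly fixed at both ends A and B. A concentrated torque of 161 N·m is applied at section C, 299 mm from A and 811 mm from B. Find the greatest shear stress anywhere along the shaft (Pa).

2.21e6 Pa

Compatibility: T_A·a/J_AC = T_B·b/J_CB with T_A + T_B = T₀.
J_AC = 2.55×10^-6 m⁴, J_CB = 1.37×10^-7 m⁴, so T_A = T₀·(J_AC/a)/((J_AC/a)+(J_CB/b)) = 157.9 N·m, T_B = 3.136 N·m.
τ in each portion: τ_AC = 2.21×10^6 Pa, τ_CB = 3.92×10^5 Pa; maximum is in AC.
τ_max = T_AC·r/J = 157.9·0.0357/2.55×10^-6 = 2.209×10^6 Pa.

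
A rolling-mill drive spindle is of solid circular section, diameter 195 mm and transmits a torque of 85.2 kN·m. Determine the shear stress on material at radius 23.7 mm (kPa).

J = πd⁴/32 = π(0.195)⁴/32 = 1.420×10^-4 m⁴.
Shear stress varies linearly with radius: τ = T·r/J = 85200 × 0.0237 / 1.420×10^-4 = 1.422×10^7 Pa.

14200 kPa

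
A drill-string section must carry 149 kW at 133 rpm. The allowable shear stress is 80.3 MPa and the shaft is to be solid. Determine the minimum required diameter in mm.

ω = 2π·133/60 = 13.93 rad/s, so T = P/ω = 149×10³ / 13.93 = 10700 N·m.
For a solid shaft τ_max = 16T/(πd³), so d = (16T/(π τ_allow))^(1/3) = (16·10700/(π·8.03×10^7))^(1/3) = 0.08787 m.

87.9 mm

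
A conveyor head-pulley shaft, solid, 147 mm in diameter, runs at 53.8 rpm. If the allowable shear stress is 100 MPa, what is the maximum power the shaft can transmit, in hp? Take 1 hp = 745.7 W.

J = πd⁴/32 = π(0.147)⁴/32 = 4.584×10^-5 m⁴.
T_max = τ_allow·J/r = 1.00×10^8 × 4.584×10^-5 / 0.0735 = 62370 N·m.
ω = 2π·53.8/60 = 5.634 rad/s, so P_max = T_max·ω = 3.514×10^5 W.

471 hp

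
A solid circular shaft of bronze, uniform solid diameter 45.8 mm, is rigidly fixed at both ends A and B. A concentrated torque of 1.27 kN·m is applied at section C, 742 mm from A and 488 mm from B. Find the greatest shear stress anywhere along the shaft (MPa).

40.6 MPa

With uniform GJ and both ends fixed, compatibility θ_AC = θ_CB gives T_A·a = T_B·b, together with T_A + T_B = T₀.
T_A = T₀·b/(a+b) = 1270·488/1230 = 503.9 N·m; T_B = 766.1 N·m.
τ in each portion: τ_AC = 2.67×10^7 Pa, τ_CB = 4.06×10^7 Pa; maximum is in CB.
τ_max = T_CB·r/J = 766.1·0.0229/4.32×10^-7 = 4.061×10^7 Pa.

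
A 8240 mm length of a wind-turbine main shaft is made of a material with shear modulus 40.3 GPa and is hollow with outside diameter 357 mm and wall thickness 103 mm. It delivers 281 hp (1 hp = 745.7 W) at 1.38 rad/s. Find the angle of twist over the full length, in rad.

0.0201 rad

ω = 1.38 rad/s, so T = P/ω = 281×745.7 / 1.380 = 151800 N·m.
J = π(d_o⁴ − d_i⁴)/32 = π(0.357⁴ − 0.151⁴)/32 = 1.544×10^-3 m⁴.
θ = T·L/(G·J) = 151800 × 8.24 / (40.3×10⁹ × 1.544×10^-3) = 0.02011 rad.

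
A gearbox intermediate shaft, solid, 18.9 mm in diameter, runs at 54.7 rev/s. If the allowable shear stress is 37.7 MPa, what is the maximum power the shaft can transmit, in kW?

17.2 kW

J = πd⁴/32 = π(0.0189)⁴/32 = 1.253×10^-8 m⁴.
T_max = τ_allow·J/r = 3.77×10^7 × 1.253×10^-8 / 0.00945 = 49.98 N·m.
ω = 2π·54.7 = 343.7 rad/s, so P_max = T_max·ω = 1.718×10^4 W.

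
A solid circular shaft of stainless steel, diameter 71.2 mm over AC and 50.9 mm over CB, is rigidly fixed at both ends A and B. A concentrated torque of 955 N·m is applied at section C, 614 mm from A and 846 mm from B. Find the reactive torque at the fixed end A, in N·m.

803 N·m

Compatibility: T_A·a/J_AC = T_B·b/J_CB with T_A + T_B = T₀.
J_AC = 2.52×10^-6 m⁴, J_CB = 6.59×10^-7 m⁴, so T_A = T₀·(J_AC/a)/((J_AC/a)+(J_CB/b)) = 802.8 N·m, T_B = 152.2 N·m.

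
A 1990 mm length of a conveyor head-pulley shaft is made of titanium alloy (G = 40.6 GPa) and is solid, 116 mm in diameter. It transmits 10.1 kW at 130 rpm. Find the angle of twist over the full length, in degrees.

0.117°

ω = 2π·130/60 = 13.61 rad/s, so T = P/ω = 10.1×10³ / 13.61 = 741.9 N·m.
J = πd⁴/32 = π(0.116)⁴/32 = 1.778×10^-5 m⁴.
θ = T·L/(G·J) = 741.9 × 1.99 / (40.6×10⁹ × 1.778×10^-5) = 2.046×10^-3 rad.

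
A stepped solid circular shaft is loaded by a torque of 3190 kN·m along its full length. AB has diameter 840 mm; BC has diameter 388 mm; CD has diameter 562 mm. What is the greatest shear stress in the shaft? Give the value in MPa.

Under the same torque, τ_max = 16T/(πd³) is largest where d is smallest — segment BC (d = 388 mm).
τ_max = 16·3.190e6/(π·(0.388)³) = 2.781×10^8 Pa.

278 MPa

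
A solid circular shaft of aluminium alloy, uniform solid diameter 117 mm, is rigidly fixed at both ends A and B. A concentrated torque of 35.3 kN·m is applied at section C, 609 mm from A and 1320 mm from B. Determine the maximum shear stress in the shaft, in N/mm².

76.8 N/mm²

With uniform GJ and both ends fixed, compatibility θ_AC = θ_CB gives T_A·a = T_B·b, together with T_A + T_B = T₀.
T_A = T₀·b/(a+b) = 35300·1320/1929 = 24160 N·m; T_B = 11140 N·m.
τ in each portion: τ_AC = 7.68×10^7 Pa, τ_CB = 3.54×10^7 Pa; maximum is in AC.
τ_max = T_AC·r/J = 24160·0.0585/1.84×10^-5 = 7.681×10^7 Pa.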